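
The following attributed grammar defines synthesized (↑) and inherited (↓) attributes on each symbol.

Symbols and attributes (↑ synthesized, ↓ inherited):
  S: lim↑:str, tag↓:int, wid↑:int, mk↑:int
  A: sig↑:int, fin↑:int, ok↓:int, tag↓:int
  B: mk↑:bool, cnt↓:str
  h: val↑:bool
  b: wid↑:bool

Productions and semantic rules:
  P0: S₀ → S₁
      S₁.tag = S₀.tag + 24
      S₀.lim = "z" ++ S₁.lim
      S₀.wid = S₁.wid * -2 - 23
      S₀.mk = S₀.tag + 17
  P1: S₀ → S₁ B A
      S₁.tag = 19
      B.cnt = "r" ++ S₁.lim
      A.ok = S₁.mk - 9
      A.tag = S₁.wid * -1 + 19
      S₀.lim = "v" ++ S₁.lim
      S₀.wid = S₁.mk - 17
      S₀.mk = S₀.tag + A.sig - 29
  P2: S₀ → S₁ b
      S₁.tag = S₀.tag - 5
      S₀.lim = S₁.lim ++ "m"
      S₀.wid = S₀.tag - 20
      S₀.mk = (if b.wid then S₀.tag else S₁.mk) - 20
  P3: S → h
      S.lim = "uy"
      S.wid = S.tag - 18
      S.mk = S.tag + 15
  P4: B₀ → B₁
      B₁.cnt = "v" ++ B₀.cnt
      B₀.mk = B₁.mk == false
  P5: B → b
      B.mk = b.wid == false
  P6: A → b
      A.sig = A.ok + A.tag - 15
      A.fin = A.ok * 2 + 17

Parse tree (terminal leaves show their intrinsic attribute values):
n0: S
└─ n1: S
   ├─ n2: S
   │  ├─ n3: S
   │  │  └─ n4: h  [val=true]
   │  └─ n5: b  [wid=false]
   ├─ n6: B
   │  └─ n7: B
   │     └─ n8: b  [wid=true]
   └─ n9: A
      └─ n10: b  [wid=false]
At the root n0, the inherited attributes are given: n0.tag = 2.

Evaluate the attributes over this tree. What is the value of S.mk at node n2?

9

1. n0.tag = 2  [given at root]
2. n1.tag = 26  [S₀.tag + 24]
3. n2.tag = 19  [19]
4. n3.tag = 14  [S₀.tag - 5]
5. n4.val = true  [terminal]
6. n3.lim = "uy"  ["uy"]
7. n3.wid = -4  [S.tag - 18]
8. n3.mk = 29  [S.tag + 15]
9. n5.wid = false  [terminal]
10. n2.lim = "uym"  [S₁.lim ++ "m"]
11. n2.wid = -1  [S₀.tag - 20]
12. n2.mk = 9  [(if b.wid then S₀.tag else S₁.mk) - 20]
13. n6.cnt = "ruym"  ["r" ++ S₁.lim]
14. n7.cnt = "vruym"  ["v" ++ B₀.cnt]
15. n8.wid = true  [terminal]
16. n7.mk = false  [b.wid == false]
17. n6.mk = true  [B₁.mk == false]
18. n9.ok = 0  [S₁.mk - 9]
19. n9.tag = 20  [S₁.wid * -1 + 19]
20. n10.wid = false  [terminal]
21. n9.sig = 5  [A.ok + A.tag - 15]
22. n9.fin = 17  [A.ok * 2 + 17]
23. n1.lim = "vuym"  ["v" ++ S₁.lim]
24. n1.wid = -8  [S₁.mk - 17]
25. n1.mk = 2  [S₀.tag + A.sig - 29]
26. n0.lim = "zvuym"  ["z" ++ S₁.lim]
27. n0.wid = -7  [S₁.wid * -2 - 23]
28. n0.mk = 19  [S₀.tag + 17]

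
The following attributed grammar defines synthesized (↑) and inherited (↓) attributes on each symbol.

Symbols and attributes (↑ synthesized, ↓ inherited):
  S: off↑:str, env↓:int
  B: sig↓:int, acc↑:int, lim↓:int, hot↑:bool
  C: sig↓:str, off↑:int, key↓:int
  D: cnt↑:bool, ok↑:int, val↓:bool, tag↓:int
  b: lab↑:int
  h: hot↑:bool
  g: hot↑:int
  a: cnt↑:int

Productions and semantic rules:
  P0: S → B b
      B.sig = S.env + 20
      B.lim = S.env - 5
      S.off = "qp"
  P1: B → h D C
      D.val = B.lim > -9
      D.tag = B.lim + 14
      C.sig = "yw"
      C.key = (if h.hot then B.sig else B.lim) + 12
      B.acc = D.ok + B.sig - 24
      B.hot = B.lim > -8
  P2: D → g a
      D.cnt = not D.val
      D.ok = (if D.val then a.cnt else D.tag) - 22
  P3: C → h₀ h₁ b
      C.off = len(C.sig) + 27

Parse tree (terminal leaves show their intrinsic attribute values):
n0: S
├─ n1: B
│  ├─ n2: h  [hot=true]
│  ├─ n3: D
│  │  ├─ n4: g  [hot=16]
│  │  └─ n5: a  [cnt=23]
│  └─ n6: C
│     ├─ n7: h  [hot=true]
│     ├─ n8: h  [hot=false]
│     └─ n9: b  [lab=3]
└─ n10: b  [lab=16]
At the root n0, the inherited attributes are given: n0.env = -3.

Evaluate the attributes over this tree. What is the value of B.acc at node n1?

1. n0.env = -3  [given at root]
2. n1.sig = 17  [S.env + 20]
3. n1.lim = -8  [S.env - 5]
4. n2.hot = true  [terminal]
5. n3.val = true  [B.lim > -9]
6. n3.tag = 6  [B.lim + 14]
7. n4.hot = 16  [terminal]
8. n5.cnt = 23  [terminal]
9. n3.cnt = false  [not D.val]
10. n3.ok = 1  [(if D.val then a.cnt else D.tag) - 22]
11. n6.sig = "yw"  ["yw"]
12. n6.key = 29  [(if h.hot then B.sig else B.lim) + 12]
13. n7.hot = true  [terminal]
14. n8.hot = false  [terminal]
15. n9.lab = 3  [terminal]
16. n6.off = 29  [len(C.sig) + 27]
17. n1.acc = -6  [D.ok + B.sig - 24]
18. n1.hot = false  [B.lim > -8]
19. n10.lab = 16  [terminal]
20. n0.off = "qp"  ["qp"]

-6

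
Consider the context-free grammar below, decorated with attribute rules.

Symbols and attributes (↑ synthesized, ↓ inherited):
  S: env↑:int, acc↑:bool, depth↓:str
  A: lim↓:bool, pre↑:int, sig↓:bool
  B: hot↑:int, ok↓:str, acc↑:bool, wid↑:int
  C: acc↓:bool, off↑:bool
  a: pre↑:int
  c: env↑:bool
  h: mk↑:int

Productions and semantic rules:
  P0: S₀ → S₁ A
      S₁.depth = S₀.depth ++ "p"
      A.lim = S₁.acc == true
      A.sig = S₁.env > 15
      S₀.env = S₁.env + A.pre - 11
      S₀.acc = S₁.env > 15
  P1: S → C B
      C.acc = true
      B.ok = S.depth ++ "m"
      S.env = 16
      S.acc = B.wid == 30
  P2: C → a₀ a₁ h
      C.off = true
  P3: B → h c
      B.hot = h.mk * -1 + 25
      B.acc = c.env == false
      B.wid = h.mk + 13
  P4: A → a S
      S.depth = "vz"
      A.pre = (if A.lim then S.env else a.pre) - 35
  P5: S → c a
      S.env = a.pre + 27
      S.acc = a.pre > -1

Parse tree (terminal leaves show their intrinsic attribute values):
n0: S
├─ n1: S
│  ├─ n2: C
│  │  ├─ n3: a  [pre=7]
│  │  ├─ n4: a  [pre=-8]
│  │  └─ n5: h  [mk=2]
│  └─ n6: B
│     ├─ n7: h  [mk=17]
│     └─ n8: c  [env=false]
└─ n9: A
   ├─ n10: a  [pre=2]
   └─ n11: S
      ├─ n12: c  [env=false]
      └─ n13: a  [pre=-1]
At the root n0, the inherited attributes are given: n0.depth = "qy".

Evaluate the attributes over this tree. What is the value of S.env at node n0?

-4

1. n0.depth = "qy"  [given at root]
2. n1.depth = "qyp"  [S₀.depth ++ "p"]
3. n2.acc = true  [true]
4. n3.pre = 7  [terminal]
5. n4.pre = -8  [terminal]
6. n5.mk = 2  [terminal]
7. n2.off = true  [true]
8. n6.ok = "qypm"  [S.depth ++ "m"]
9. n7.mk = 17  [terminal]
10. n8.env = false  [terminal]
11. n6.hot = 8  [h.mk * -1 + 25]
12. n6.acc = true  [c.env == false]
13. n6.wid = 30  [h.mk + 13]
14. n1.env = 16  [16]
15. n1.acc = true  [B.wid == 30]
16. n9.lim = true  [S₁.acc == true]
17. n9.sig = true  [S₁.env > 15]
18. n10.pre = 2  [terminal]
19. n11.depth = "vz"  ["vz"]
20. n12.env = false  [terminal]
21. n13.pre = -1  [terminal]
22. n11.env = 26  [a.pre + 27]
23. n11.acc = false  [a.pre > -1]
24. n9.pre = -9  [(if A.lim then S.env else a.pre) - 35]
25. n0.env = -4  [S₁.env + A.pre - 11]
26. n0.acc = true  [S₁.env > 15]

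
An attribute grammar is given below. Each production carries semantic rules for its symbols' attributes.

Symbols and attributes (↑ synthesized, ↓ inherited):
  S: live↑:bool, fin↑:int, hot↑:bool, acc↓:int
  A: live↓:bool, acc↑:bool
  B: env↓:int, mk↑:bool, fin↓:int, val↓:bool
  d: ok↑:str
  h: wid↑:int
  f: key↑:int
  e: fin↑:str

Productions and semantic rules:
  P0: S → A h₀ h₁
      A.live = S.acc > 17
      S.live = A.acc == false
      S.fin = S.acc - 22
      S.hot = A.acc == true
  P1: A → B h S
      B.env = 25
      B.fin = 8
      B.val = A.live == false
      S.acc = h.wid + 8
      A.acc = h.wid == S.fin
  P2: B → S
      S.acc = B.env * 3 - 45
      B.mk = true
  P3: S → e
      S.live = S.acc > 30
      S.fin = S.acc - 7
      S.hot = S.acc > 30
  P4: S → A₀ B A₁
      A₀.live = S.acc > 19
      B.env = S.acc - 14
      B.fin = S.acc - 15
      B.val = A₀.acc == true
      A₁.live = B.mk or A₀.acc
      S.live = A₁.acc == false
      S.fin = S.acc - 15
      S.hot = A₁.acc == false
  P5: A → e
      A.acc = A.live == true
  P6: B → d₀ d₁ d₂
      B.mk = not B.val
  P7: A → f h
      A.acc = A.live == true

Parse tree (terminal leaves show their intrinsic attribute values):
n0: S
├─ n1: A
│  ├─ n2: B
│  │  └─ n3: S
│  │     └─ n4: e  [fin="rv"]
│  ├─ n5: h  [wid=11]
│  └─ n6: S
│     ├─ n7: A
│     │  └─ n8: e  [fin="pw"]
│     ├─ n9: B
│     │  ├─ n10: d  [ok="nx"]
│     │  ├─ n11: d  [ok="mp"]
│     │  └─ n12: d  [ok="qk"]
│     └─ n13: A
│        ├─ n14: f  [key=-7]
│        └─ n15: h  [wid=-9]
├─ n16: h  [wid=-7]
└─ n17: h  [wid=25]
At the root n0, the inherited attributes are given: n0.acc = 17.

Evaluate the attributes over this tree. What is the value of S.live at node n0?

1. n0.acc = 17  [given at root]
2. n1.live = false  [S.acc > 17]
3. n2.env = 25  [25]
4. n2.fin = 8  [8]
5. n2.val = true  [A.live == false]
6. n3.acc = 30  [B.env * 3 - 45]
7. n4.fin = "rv"  [terminal]
8. n3.live = false  [S.acc > 30]
9. n3.fin = 23  [S.acc - 7]
10. n3.hot = false  [S.acc > 30]
11. n2.mk = true  [true]
12. n5.wid = 11  [terminal]
13. n6.acc = 19  [h.wid + 8]
14. n7.live = false  [S.acc > 19]
15. n8.fin = "pw"  [terminal]
16. n7.acc = false  [A.live == true]
17. n9.env = 5  [S.acc - 14]
18. n9.fin = 4  [S.acc - 15]
19. n9.val = false  [A₀.acc == true]
20. n10.ok = "nx"  [terminal]
21. n11.ok = "mp"  [terminal]
22. n12.ok = "qk"  [terminal]
23. n9.mk = true  [not B.val]
24. n13.live = true  [B.mk or A₀.acc]
25. n14.key = -7  [terminal]
26. n15.wid = -9  [terminal]
27. n13.acc = true  [A.live == true]
28. n6.live = false  [A₁.acc == false]
29. n6.fin = 4  [S.acc - 15]
30. n6.hot = false  [A₁.acc == false]
31. n1.acc = false  [h.wid == S.fin]
32. n16.wid = -7  [terminal]
33. n17.wid = 25  [terminal]
34. n0.live = true  [A.acc == false]
35. n0.fin = -5  [S.acc - 22]
36. n0.hot = false  [A.acc == true]

true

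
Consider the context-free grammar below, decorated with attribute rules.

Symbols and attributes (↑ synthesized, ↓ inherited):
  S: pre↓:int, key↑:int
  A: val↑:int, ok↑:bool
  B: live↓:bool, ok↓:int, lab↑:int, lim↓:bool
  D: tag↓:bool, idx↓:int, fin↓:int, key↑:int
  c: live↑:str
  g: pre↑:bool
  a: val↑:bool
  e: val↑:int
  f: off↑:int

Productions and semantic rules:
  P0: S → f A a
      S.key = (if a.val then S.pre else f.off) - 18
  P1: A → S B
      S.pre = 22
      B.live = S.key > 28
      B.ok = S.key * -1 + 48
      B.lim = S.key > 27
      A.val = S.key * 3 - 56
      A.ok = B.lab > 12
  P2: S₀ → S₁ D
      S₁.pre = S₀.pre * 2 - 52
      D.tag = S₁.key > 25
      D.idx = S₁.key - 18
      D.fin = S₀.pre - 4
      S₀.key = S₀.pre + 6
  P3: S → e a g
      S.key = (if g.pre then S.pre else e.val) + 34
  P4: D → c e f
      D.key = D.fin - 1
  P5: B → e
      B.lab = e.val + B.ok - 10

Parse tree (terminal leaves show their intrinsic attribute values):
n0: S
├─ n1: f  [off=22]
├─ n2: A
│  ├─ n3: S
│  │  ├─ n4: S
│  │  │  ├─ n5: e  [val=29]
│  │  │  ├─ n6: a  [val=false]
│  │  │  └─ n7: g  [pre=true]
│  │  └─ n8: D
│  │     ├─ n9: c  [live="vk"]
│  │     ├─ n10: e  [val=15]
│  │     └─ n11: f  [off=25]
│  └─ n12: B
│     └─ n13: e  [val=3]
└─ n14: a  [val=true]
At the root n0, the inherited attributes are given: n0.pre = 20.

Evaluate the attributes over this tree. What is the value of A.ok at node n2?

true

1. n0.pre = 20  [given at root]
2. n1.off = 22  [terminal]
3. n3.pre = 22  [22]
4. n4.pre = -8  [S₀.pre * 2 - 52]
5. n5.val = 29  [terminal]
6. n6.val = false  [terminal]
7. n7.pre = true  [terminal]
8. n4.key = 26  [(if g.pre then S.pre else e.val) + 34]
9. n8.tag = true  [S₁.key > 25]
10. n8.idx = 8  [S₁.key - 18]
11. n8.fin = 18  [S₀.pre - 4]
12. n9.live = "vk"  [terminal]
13. n10.val = 15  [terminal]
14. n11.off = 25  [terminal]
15. n8.key = 17  [D.fin - 1]
16. n3.key = 28  [S₀.pre + 6]
17. n12.live = false  [S.key > 28]
18. n12.ok = 20  [S.key * -1 + 48]
19. n12.lim = true  [S.key > 27]
20. n13.val = 3  [terminal]
21. n12.lab = 13  [e.val + B.ok - 10]
22. n2.val = 28  [S.key * 3 - 56]
23. n2.ok = true  [B.lab > 12]
24. n14.val = true  [terminal]
25. n0.key = 2  [(if a.val then S.pre else f.off) - 18]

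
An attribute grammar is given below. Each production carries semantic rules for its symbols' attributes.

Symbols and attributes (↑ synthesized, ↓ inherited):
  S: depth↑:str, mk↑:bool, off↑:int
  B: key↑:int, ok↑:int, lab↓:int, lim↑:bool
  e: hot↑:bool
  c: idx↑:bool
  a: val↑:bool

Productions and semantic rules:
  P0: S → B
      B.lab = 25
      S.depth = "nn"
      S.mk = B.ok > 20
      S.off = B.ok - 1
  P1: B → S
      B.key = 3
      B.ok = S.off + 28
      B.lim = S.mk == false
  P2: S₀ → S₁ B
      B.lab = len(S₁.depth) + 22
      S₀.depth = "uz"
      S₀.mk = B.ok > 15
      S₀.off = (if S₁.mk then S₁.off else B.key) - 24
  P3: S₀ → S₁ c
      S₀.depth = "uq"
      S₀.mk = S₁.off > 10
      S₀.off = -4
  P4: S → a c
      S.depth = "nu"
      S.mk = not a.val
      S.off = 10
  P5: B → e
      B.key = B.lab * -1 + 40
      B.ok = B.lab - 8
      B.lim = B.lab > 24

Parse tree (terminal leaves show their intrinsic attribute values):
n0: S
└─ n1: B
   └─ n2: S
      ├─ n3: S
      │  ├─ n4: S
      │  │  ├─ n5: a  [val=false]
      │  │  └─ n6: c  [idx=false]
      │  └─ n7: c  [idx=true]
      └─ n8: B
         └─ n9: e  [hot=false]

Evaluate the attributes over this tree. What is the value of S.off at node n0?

19

1. n1.lab = 25  [25]
2. n5.val = false  [terminal]
3. n6.idx = false  [terminal]
4. n4.depth = "nu"  ["nu"]
5. n4.mk = true  [not a.val]
6. n4.off = 10  [10]
7. n7.idx = true  [terminal]
8. n3.depth = "uq"  ["uq"]
9. n3.mk = false  [S₁.off > 10]
10. n3.off = -4  [-4]
11. n8.lab = 24  [len(S₁.depth) + 22]
12. n9.hot = false  [terminal]
13. n8.key = 16  [B.lab * -1 + 40]
14. n8.ok = 16  [B.lab - 8]
15. n8.lim = false  [B.lab > 24]
16. n2.depth = "uz"  ["uz"]
17. n2.mk = true  [B.ok > 15]
18. n2.off = -8  [(if S₁.mk then S₁.off else B.key) - 24]
19. n1.key = 3  [3]
20. n1.ok = 20  [S.off + 28]
21. n1.lim = false  [S.mk == false]
22. n0.depth = "nn"  ["nn"]
23. n0.mk = false  [B.ok > 20]
24. n0.off = 19  [B.ok - 1]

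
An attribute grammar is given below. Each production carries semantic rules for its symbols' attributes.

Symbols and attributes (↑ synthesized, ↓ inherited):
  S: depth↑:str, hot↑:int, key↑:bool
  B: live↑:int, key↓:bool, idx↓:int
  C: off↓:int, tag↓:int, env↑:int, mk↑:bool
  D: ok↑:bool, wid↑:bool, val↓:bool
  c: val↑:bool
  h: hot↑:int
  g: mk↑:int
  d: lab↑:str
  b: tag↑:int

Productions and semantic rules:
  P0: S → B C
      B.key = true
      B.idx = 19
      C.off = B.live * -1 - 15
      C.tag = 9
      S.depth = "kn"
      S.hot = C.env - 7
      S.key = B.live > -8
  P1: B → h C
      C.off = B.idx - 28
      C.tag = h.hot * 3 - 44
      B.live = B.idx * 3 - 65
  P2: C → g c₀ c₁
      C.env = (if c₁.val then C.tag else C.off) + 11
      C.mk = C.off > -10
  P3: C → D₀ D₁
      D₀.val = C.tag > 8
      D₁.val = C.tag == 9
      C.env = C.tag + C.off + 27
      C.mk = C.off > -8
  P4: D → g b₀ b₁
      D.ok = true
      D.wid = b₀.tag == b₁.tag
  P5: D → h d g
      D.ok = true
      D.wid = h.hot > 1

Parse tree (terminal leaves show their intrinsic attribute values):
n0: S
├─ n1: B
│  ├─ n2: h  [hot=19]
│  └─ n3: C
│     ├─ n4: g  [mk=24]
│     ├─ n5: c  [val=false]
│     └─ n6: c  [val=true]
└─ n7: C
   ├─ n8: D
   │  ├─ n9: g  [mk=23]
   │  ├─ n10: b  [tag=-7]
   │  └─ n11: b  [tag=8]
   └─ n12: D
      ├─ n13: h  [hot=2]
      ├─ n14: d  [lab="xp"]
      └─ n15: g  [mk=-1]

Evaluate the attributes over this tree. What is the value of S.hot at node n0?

22

1. n1.key = true  [true]
2. n1.idx = 19  [19]
3. n2.hot = 19  [terminal]
4. n3.off = -9  [B.idx - 28]
5. n3.tag = 13  [h.hot * 3 - 44]
6. n4.mk = 24  [terminal]
7. n5.val = false  [terminal]
8. n6.val = true  [terminal]
9. n3.env = 24  [(if c₁.val then C.tag else C.off) + 11]
10. n3.mk = true  [C.off > -10]
11. n1.live = -8  [B.idx * 3 - 65]
12. n7.off = -7  [B.live * -1 - 15]
13. n7.tag = 9  [9]
14. n8.val = true  [C.tag > 8]
15. n9.mk = 23  [terminal]
16. n10.tag = -7  [terminal]
17. n11.tag = 8  [terminal]
18. n8.ok = true  [true]
19. n8.wid = false  [b₀.tag == b₁.tag]
20. n12.val = true  [C.tag == 9]
21. n13.hot = 2  [terminal]
22. n14.lab = "xp"  [terminal]
23. n15.mk = -1  [terminal]
24. n12.ok = true  [true]
25. n12.wid = true  [h.hot > 1]
26. n7.env = 29  [C.tag + C.off + 27]
27. n7.mk = true  [C.off > -8]
28. n0.depth = "kn"  ["kn"]
29. n0.hot = 22  [C.env - 7]
30. n0.key = false  [B.live > -8]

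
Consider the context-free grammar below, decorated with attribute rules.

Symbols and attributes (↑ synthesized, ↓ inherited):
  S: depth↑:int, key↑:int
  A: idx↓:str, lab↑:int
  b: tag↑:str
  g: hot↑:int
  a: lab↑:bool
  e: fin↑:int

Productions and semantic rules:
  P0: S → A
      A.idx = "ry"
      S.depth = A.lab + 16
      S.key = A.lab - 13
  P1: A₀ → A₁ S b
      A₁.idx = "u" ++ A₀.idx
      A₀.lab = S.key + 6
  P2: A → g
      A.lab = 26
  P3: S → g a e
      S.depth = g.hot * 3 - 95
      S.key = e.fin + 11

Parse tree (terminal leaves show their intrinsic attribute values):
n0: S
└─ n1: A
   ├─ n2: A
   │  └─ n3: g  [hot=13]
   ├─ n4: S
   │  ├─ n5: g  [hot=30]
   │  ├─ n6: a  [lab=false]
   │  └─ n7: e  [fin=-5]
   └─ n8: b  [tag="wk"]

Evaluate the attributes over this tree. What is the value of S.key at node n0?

-1

1. n1.idx = "ry"  ["ry"]
2. n2.idx = "ury"  ["u" ++ A₀.idx]
3. n3.hot = 13  [terminal]
4. n2.lab = 26  [26]
5. n5.hot = 30  [terminal]
6. n6.lab = false  [terminal]
7. n7.fin = -5  [terminal]
8. n4.depth = -5  [g.hot * 3 - 95]
9. n4.key = 6  [e.fin + 11]
10. n8.tag = "wk"  [terminal]
11. n1.lab = 12  [S.key + 6]
12. n0.depth = 28  [A.lab + 16]
13. n0.key = -1  [A.lab - 13]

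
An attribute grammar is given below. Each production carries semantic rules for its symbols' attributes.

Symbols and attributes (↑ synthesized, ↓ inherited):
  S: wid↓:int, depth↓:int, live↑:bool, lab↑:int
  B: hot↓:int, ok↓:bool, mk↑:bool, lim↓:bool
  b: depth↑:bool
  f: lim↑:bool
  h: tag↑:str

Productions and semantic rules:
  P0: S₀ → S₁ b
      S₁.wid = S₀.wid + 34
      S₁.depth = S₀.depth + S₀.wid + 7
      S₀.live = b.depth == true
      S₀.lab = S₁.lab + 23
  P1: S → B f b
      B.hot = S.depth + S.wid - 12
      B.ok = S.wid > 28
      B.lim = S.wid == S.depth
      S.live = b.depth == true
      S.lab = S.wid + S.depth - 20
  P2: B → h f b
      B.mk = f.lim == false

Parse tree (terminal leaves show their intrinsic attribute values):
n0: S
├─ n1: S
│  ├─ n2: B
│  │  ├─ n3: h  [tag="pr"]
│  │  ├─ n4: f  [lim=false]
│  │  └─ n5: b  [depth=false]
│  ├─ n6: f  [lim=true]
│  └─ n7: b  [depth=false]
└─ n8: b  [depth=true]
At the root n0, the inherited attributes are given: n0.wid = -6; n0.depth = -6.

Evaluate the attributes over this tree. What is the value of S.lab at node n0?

26

1. n0.wid = -6  [given at root]
2. n0.depth = -6  [given at root]
3. n1.wid = 28  [S₀.wid + 34]
4. n1.depth = -5  [S₀.depth + S₀.wid + 7]
5. n2.hot = 11  [S.depth + S.wid - 12]
6. n2.ok = false  [S.wid > 28]
7. n2.lim = false  [S.wid == S.depth]
8. n3.tag = "pr"  [terminal]
9. n4.lim = false  [terminal]
10. n5.depth = false  [terminal]
11. n2.mk = true  [f.lim == false]
12. n6.lim = true  [terminal]
13. n7.depth = false  [terminal]
14. n1.live = false  [b.depth == true]
15. n1.lab = 3  [S.wid + S.depth - 20]
16. n8.depth = true  [terminal]
17. n0.live = true  [b.depth == true]
18. n0.lab = 26  [S₁.lab + 23]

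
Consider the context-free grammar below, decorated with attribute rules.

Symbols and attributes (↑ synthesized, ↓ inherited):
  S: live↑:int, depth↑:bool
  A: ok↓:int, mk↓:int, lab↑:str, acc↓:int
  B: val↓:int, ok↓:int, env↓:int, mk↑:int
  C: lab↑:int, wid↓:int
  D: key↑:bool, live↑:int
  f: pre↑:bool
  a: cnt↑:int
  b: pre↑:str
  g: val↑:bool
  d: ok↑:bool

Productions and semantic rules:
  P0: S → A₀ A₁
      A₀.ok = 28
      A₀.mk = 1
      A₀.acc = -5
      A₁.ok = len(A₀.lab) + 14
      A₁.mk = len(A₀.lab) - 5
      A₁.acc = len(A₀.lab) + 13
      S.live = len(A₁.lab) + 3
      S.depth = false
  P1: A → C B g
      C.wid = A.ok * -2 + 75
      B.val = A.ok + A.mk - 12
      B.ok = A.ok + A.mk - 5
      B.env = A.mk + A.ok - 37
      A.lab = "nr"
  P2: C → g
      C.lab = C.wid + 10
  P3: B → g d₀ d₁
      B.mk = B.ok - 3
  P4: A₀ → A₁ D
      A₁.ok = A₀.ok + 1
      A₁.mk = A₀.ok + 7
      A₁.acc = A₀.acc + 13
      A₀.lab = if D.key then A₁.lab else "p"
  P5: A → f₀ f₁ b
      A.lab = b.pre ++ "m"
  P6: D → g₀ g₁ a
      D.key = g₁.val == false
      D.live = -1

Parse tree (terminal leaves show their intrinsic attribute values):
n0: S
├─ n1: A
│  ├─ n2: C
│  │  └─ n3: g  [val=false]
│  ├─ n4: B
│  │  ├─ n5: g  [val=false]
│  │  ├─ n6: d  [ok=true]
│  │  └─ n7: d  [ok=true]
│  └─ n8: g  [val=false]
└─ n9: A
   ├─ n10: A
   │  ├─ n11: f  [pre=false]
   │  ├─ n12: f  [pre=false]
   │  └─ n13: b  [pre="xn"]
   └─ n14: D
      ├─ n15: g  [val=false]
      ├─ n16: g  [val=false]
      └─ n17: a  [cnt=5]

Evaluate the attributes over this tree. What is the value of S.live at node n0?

6

1. n1.ok = 28  [28]
2. n1.mk = 1  [1]
3. n1.acc = -5  [-5]
4. n2.wid = 19  [A.ok * -2 + 75]
5. n3.val = false  [terminal]
6. n2.lab = 29  [C.wid + 10]
7. n4.val = 17  [A.ok + A.mk - 12]
8. n4.ok = 24  [A.ok + A.mk - 5]
9. n4.env = -8  [A.mk + A.ok - 37]
10. n5.val = false  [terminal]
11. n6.ok = true  [terminal]
12. n7.ok = true  [terminal]
13. n4.mk = 21  [B.ok - 3]
14. n8.val = false  [terminal]
15. n1.lab = "nr"  ["nr"]
16. n9.ok = 16  [len(A₀.lab) + 14]
17. n9.mk = -3  [len(A₀.lab) - 5]
18. n9.acc = 15  [len(A₀.lab) + 13]
19. n10.ok = 17  [A₀.ok + 1]
20. n10.mk = 23  [A₀.ok + 7]
21. n10.acc = 28  [A₀.acc + 13]
22. n11.pre = false  [terminal]
23. n12.pre = false  [terminal]
24. n13.pre = "xn"  [terminal]
25. n10.lab = "xnm"  [b.pre ++ "m"]
26. n15.val = false  [terminal]
27. n16.val = false  [terminal]
28. n17.cnt = 5  [terminal]
29. n14.key = true  [g₁.val == false]
30. n14.live = -1  [-1]
31. n9.lab = "xnm"  [if D.key then A₁.lab else "p"]
32. n0.live = 6  [len(A₁.lab) + 3]
33. n0.depth = false  [false]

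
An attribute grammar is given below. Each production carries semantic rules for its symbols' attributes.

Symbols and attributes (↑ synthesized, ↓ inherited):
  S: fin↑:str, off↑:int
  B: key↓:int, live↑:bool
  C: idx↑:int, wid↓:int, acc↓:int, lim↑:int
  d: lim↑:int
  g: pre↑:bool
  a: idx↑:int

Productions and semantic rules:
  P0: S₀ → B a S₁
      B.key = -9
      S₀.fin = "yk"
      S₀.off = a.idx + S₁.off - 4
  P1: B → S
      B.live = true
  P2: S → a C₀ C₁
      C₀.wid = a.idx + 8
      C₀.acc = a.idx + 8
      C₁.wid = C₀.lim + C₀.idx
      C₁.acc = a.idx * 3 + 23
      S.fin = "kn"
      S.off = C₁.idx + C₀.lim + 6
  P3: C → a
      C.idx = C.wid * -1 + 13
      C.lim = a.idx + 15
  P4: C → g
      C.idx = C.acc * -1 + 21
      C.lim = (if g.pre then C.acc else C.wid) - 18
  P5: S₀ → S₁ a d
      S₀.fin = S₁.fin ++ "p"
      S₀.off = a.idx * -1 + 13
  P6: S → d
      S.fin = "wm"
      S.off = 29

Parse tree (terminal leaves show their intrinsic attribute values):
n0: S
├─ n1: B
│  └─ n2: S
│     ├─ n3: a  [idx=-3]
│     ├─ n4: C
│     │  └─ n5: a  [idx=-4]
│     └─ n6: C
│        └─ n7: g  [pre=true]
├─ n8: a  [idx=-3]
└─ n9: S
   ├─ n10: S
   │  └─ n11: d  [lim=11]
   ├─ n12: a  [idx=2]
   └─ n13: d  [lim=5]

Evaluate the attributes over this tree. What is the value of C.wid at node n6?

19

1. n1.key = -9  [-9]
2. n3.idx = -3  [terminal]
3. n4.wid = 5  [a.idx + 8]
4. n4.acc = 5  [a.idx + 8]
5. n5.idx = -4  [terminal]
6. n4.idx = 8  [C.wid * -1 + 13]
7. n4.lim = 11  [a.idx + 15]
8. n6.wid = 19  [C₀.lim + C₀.idx]
9. n6.acc = 14  [a.idx * 3 + 23]
10. n7.pre = true  [terminal]
11. n6.idx = 7  [C.acc * -1 + 21]
12. n6.lim = -4  [(if g.pre then C.acc else C.wid) - 18]
13. n2.fin = "kn"  ["kn"]
14. n2.off = 24  [C₁.idx + C₀.lim + 6]
15. n1.live = true  [true]
16. n8.idx = -3  [terminal]
17. n11.lim = 11  [terminal]
18. n10.fin = "wm"  ["wm"]
19. n10.off = 29  [29]
20. n12.idx = 2  [terminal]
21. n13.lim = 5  [terminal]
22. n9.fin = "wmp"  [S₁.fin ++ "p"]
23. n9.off = 11  [a.idx * -1 + 13]
24. n0.fin = "yk"  ["yk"]
25. n0.off = 4  [a.idx + S₁.off - 4]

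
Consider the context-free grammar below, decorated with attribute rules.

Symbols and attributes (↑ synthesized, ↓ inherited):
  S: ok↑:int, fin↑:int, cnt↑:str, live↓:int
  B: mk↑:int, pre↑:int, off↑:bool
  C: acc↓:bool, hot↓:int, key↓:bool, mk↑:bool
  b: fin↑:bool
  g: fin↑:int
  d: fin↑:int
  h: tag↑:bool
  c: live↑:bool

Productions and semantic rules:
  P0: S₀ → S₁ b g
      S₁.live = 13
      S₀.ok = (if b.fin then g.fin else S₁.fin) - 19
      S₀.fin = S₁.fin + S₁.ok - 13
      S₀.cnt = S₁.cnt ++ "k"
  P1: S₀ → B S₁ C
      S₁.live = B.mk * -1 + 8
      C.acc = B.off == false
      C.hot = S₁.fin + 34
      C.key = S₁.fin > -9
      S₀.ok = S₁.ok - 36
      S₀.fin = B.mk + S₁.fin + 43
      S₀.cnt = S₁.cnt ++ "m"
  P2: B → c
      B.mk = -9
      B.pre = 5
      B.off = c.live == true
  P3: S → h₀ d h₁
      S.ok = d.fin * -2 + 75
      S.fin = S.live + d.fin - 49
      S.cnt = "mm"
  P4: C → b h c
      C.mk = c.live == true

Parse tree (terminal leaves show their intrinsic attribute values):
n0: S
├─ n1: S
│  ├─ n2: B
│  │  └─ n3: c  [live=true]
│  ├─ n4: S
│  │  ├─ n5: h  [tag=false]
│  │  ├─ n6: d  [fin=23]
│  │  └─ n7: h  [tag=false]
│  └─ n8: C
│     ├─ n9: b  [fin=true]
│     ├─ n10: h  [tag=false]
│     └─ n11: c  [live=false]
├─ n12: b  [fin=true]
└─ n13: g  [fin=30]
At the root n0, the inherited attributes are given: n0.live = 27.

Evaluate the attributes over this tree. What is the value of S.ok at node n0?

1. n0.live = 27  [given at root]
2. n1.live = 13  [13]
3. n3.live = true  [terminal]
4. n2.mk = -9  [-9]
5. n2.pre = 5  [5]
6. n2.off = true  [c.live == true]
7. n4.live = 17  [B.mk * -1 + 8]
8. n5.tag = false  [terminal]
9. n6.fin = 23  [terminal]
10. n7.tag = false  [terminal]
11. n4.ok = 29  [d.fin * -2 + 75]
12. n4.fin = -9  [S.live + d.fin - 49]
13. n4.cnt = "mm"  ["mm"]
14. n8.acc = false  [B.off == false]
15. n8.hot = 25  [S₁.fin + 34]
16. n8.key = false  [S₁.fin > -9]
17. n9.fin = true  [terminal]
18. n10.tag = false  [terminal]
19. n11.live = false  [terminal]
20. n8.mk = false  [c.live == true]
21. n1.ok = -7  [S₁.ok - 36]
22. n1.fin = 25  [B.mk + S₁.fin + 43]
23. n1.cnt = "mmm"  [S₁.cnt ++ "m"]
24. n12.fin = true  [terminal]
25. n13.fin = 30  [terminal]
26. n0.ok = 11  [(if b.fin then g.fin else S₁.fin) - 19]
27. n0.fin = 5  [S₁.fin + S₁.ok - 13]
28. n0.cnt = "mmmk"  [S₁.cnt ++ "k"]

11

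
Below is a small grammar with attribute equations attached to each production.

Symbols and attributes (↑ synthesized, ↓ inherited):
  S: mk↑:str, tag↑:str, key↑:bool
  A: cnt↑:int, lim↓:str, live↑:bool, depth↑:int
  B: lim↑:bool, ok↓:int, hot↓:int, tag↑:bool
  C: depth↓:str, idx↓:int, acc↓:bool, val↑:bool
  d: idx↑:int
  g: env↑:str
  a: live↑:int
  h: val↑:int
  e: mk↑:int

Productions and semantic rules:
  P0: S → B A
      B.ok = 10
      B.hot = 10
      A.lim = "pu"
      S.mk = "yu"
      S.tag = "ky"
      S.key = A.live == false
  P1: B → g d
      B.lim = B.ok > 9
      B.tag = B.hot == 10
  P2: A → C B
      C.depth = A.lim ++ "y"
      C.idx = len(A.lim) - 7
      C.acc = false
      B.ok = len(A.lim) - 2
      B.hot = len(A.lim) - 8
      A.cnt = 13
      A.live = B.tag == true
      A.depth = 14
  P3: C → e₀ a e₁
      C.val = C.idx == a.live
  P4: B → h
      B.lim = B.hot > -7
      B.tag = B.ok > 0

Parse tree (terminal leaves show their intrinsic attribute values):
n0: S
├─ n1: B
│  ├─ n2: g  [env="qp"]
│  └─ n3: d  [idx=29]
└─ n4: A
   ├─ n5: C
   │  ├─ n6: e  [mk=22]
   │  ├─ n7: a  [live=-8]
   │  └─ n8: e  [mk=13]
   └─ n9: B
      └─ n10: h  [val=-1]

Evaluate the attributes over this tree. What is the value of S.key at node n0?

1. n1.ok = 10  [10]
2. n1.hot = 10  [10]
3. n2.env = "qp"  [terminal]
4. n3.idx = 29  [terminal]
5. n1.lim = true  [B.ok > 9]
6. n1.tag = true  [B.hot == 10]
7. n4.lim = "pu"  ["pu"]
8. n5.depth = "puy"  [A.lim ++ "y"]
9. n5.idx = -5  [len(A.lim) - 7]
10. n5.acc = false  [false]
11. n6.mk = 22  [terminal]
12. n7.live = -8  [terminal]
13. n8.mk = 13  [terminal]
14. n5.val = false  [C.idx == a.live]
15. n9.ok = 0  [len(A.lim) - 2]
16. n9.hot = -6  [len(A.lim) - 8]
17. n10.val = -1  [terminal]
18. n9.lim = true  [B.hot > -7]
19. n9.tag = false  [B.ok > 0]
20. n4.cnt = 13  [13]
21. n4.live = false  [B.tag == true]
22. n4.depth = 14  [14]
23. n0.mk = "yu"  ["yu"]
24. n0.tag = "ky"  ["ky"]
25. n0.key = true  [A.live == false]

true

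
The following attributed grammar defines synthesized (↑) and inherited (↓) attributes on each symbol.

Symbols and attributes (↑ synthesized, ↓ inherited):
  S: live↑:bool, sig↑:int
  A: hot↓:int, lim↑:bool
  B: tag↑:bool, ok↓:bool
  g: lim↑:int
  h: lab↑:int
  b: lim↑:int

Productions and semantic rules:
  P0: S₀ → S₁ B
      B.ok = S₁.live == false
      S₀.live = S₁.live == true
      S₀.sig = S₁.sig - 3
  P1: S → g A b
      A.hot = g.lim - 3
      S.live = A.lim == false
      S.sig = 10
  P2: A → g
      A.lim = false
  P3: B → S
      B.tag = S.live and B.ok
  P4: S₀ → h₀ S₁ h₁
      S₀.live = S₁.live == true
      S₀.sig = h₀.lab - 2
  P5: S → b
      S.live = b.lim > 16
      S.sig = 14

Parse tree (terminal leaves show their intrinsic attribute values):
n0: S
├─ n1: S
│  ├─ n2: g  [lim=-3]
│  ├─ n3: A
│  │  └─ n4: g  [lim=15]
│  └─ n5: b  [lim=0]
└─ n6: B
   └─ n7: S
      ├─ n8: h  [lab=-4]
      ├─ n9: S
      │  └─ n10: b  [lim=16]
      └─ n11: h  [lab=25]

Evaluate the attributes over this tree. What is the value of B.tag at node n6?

false

1. n2.lim = -3  [terminal]
2. n3.hot = -6  [g.lim - 3]
3. n4.lim = 15  [terminal]
4. n3.lim = false  [false]
5. n5.lim = 0  [terminal]
6. n1.live = true  [A.lim == false]
7. n1.sig = 10  [10]
8. n6.ok = false  [S₁.live == false]
9. n8.lab = -4  [terminal]
10. n10.lim = 16  [terminal]
11. n9.live = false  [b.lim > 16]
12. n9.sig = 14  [14]
13. n11.lab = 25  [terminal]
14. n7.live = false  [S₁.live == true]
15. n7.sig = -6  [h₀.lab - 2]
16. n6.tag = false  [S.live and B.ok]
17. n0.live = true  [S₁.live == true]
18. n0.sig = 7  [S₁.sig - 3]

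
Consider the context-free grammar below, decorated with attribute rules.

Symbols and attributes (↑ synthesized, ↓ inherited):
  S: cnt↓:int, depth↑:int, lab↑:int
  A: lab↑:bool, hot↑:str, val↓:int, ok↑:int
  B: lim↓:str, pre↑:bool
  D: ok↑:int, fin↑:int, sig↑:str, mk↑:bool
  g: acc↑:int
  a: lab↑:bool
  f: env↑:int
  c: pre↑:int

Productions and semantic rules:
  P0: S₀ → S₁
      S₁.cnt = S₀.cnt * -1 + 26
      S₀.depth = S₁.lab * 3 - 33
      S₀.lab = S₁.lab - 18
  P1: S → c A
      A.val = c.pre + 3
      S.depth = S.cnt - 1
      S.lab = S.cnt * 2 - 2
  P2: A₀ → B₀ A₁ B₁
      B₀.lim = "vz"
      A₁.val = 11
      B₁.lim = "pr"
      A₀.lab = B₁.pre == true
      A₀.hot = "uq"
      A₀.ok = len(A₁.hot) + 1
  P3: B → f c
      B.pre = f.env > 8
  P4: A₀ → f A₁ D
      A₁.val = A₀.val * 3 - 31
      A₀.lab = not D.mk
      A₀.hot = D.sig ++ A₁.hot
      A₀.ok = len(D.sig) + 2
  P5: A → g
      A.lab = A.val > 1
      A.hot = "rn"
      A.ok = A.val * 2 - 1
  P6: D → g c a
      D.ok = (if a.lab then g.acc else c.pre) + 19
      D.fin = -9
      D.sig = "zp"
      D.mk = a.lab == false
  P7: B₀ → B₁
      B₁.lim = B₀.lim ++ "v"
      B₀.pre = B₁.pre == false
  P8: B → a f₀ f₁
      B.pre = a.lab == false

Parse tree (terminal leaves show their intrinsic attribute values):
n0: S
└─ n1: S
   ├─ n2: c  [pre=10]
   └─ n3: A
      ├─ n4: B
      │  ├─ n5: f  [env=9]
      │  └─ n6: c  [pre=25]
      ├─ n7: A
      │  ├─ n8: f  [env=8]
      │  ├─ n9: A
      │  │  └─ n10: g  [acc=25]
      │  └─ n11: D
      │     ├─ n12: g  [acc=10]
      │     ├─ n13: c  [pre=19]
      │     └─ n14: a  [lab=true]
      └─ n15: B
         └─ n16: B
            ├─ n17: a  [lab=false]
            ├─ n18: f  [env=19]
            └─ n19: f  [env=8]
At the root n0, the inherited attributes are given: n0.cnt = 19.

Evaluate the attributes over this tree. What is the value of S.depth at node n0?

1. n0.cnt = 19  [given at root]
2. n1.cnt = 7  [S₀.cnt * -1 + 26]
3. n2.pre = 10  [terminal]
4. n3.val = 13  [c.pre + 3]
5. n4.lim = "vz"  ["vz"]
6. n5.env = 9  [terminal]
7. n6.pre = 25  [terminal]
8. n4.pre = true  [f.env > 8]
9. n7.val = 11  [11]
10. n8.env = 8  [terminal]
11. n9.val = 2  [A₀.val * 3 - 31]
12. n10.acc = 25  [terminal]
13. n9.lab = true  [A.val > 1]
14. n9.hot = "rn"  ["rn"]
15. n9.ok = 3  [A.val * 2 - 1]
16. n12.acc = 10  [terminal]
17. n13.pre = 19  [terminal]
18. n14.lab = true  [terminal]
19. n11.ok = 29  [(if a.lab then g.acc else c.pre) + 19]
20. n11.fin = -9  [-9]
21. n11.sig = "zp"  ["zp"]
22. n11.mk = false  [a.lab == false]
23. n7.lab = true  [not D.mk]
24. n7.hot = "zprn"  [D.sig ++ A₁.hot]
25. n7.ok = 4  [len(D.sig) + 2]
26. n15.lim = "pr"  ["pr"]
27. n16.lim = "prv"  [B₀.lim ++ "v"]
28. n17.lab = false  [terminal]
29. n18.env = 19  [terminal]
30. n19.env = 8  [terminal]
31. n16.pre = true  [a.lab == false]
32. n15.pre = false  [B₁.pre == false]
33. n3.lab = false  [B₁.pre == true]
34. n3.hot = "uq"  ["uq"]
35. n3.ok = 5  [len(A₁.hot) + 1]
36. n1.depth = 6  [S.cnt - 1]
37. n1.lab = 12  [S.cnt * 2 - 2]
38. n0.depth = 3  [S₁.lab * 3 - 33]
39. n0.lab = -6  [S₁.lab - 18]

3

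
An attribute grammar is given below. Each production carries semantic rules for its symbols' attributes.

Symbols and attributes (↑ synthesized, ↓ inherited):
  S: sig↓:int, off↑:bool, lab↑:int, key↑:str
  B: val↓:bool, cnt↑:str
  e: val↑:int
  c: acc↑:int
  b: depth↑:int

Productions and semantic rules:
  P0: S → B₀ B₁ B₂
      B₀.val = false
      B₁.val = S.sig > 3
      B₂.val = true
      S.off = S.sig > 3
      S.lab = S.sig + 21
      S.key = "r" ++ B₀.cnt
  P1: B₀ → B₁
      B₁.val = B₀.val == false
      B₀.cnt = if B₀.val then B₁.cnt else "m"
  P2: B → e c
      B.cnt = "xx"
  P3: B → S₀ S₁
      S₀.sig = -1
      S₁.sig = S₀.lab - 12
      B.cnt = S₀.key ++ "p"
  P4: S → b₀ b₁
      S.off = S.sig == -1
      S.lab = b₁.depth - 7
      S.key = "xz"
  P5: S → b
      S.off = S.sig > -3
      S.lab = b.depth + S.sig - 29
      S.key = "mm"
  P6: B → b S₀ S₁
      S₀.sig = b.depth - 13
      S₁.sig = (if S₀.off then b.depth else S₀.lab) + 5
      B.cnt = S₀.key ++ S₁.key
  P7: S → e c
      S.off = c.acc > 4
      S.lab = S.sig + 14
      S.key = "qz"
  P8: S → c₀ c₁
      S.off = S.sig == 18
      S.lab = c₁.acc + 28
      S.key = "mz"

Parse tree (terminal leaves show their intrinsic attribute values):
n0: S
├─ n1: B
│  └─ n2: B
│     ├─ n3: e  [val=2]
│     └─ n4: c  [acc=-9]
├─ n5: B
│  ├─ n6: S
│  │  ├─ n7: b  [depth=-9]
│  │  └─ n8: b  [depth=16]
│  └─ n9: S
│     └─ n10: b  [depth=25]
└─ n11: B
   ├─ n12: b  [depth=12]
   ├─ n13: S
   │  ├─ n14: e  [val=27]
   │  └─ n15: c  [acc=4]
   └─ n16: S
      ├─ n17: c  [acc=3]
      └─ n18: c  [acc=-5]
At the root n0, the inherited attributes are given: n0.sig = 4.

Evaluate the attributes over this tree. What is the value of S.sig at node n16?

18

1. n0.sig = 4  [given at root]
2. n1.val = false  [false]
3. n2.val = true  [B₀.val == false]
4. n3.val = 2  [terminal]
5. n4.acc = -9  [terminal]
6. n2.cnt = "xx"  ["xx"]
7. n1.cnt = "m"  [if B₀.val then B₁.cnt else "m"]
8. n5.val = true  [S.sig > 3]
9. n6.sig = -1  [-1]
10. n7.depth = -9  [terminal]
11. n8.depth = 16  [terminal]
12. n6.off = true  [S.sig == -1]
13. n6.lab = 9  [b₁.depth - 7]
14. n6.key = "xz"  ["xz"]
15. n9.sig = -3  [S₀.lab - 12]
16. n10.depth = 25  [terminal]
17. n9.off = false  [S.sig > -3]
18. n9.lab = -7  [b.depth + S.sig - 29]
19. n9.key = "mm"  ["mm"]
20. n5.cnt = "xzp"  [S₀.key ++ "p"]
21. n11.val = true  [true]
22. n12.depth = 12  [terminal]
23. n13.sig = -1  [b.depth - 13]
24. n14.val = 27  [terminal]
25. n15.acc = 4  [terminal]
26. n13.off = false  [c.acc > 4]
27. n13.lab = 13  [S.sig + 14]
28. n13.key = "qz"  ["qz"]
29. n16.sig = 18  [(if S₀.off then b.depth else S₀.lab) + 5]
30. n17.acc = 3  [terminal]
31. n18.acc = -5  [terminal]
32. n16.off = true  [S.sig == 18]
33. n16.lab = 23  [c₁.acc + 28]
34. n16.key = "mz"  ["mz"]
35. n11.cnt = "qzmz"  [S₀.key ++ S₁.key]
36. n0.off = true  [S.sig > 3]
37. n0.lab = 25  [S.sig + 21]
38. n0.key = "rm"  ["r" ++ B₀.cnt]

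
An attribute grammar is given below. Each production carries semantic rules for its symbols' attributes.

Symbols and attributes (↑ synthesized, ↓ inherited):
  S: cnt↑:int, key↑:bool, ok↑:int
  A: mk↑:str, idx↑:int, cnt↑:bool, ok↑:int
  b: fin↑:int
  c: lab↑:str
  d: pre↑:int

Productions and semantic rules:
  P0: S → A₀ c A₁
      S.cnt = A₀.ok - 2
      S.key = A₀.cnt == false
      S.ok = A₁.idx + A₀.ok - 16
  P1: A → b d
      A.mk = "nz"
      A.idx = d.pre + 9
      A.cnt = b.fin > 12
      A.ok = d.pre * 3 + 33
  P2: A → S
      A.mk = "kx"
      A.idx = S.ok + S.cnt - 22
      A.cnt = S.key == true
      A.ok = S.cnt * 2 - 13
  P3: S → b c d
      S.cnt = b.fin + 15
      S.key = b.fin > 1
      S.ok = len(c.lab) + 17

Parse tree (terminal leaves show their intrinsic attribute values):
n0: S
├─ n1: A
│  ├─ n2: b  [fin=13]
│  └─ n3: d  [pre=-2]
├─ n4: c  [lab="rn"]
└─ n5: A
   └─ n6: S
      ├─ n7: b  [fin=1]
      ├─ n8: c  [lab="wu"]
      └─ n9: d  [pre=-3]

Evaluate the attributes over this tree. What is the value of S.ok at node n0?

24

1. n2.fin = 13  [terminal]
2. n3.pre = -2  [terminal]
3. n1.mk = "nz"  ["nz"]
4. n1.idx = 7  [d.pre + 9]
5. n1.cnt = true  [b.fin > 12]
6. n1.ok = 27  [d.pre * 3 + 33]
7. n4.lab = "rn"  [terminal]
8. n7.fin = 1  [terminal]
9. n8.lab = "wu"  [terminal]
10. n9.pre = -3  [terminal]
11. n6.cnt = 16  [b.fin + 15]
12. n6.key = false  [b.fin > 1]
13. n6.ok = 19  [len(c.lab) + 17]
14. n5.mk = "kx"  ["kx"]
15. n5.idx = 13  [S.ok + S.cnt - 22]
16. n5.cnt = false  [S.key == true]
17. n5.ok = 19  [S.cnt * 2 - 13]
18. n0.cnt = 25  [A₀.ok - 2]
19. n0.key = false  [A₀.cnt == false]
20. n0.ok = 24  [A₁.idx + A₀.ok - 16]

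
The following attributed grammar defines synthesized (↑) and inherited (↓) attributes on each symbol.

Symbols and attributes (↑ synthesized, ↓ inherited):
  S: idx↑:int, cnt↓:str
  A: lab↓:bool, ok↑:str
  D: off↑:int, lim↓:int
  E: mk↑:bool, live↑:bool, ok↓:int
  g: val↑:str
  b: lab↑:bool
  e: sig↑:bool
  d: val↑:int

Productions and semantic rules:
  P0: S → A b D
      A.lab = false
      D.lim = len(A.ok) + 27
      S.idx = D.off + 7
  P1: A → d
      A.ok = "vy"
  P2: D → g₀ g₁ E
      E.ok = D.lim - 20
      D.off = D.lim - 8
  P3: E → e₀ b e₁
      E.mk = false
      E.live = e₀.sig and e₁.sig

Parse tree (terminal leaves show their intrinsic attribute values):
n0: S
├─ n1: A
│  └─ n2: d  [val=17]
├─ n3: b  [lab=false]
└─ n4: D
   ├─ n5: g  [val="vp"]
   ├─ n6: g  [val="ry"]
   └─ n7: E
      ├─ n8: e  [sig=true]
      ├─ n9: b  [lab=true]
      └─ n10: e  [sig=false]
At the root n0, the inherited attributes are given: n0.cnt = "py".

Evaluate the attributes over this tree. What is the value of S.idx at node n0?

1. n0.cnt = "py"  [given at root]
2. n1.lab = false  [false]
3. n2.val = 17  [terminal]
4. n1.ok = "vy"  ["vy"]
5. n3.lab = false  [terminal]
6. n4.lim = 29  [len(A.ok) + 27]
7. n5.val = "vp"  [terminal]
8. n6.val = "ry"  [terminal]
9. n7.ok = 9  [D.lim - 20]
10. n8.sig = true  [terminal]
11. n9.lab = true  [terminal]
12. n10.sig = false  [terminal]
13. n7.mk = false  [false]
14. n7.live = false  [e₀.sig and e₁.sig]
15. n4.off = 21  [D.lim - 8]
16. n0.idx = 28  [D.off + 7]

28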